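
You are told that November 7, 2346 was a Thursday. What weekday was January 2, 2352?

Wednesday

November 7, 2346 → November 7, 2347: 365 days.
November 7, 2347 → November 7, 2348: 366 days (2348 is a leap year).
November 7, 2348 → November 7, 2349: 365 days.
November 7, 2349 → November 7, 2350: 365 days.
November 7, 2350 → November 7, 2351: 365 days.
November 2351: 30 − 7 = 23 days remain.
Then December (31): 31 days.
January 1–2, 2352: 2 days.
Residual: 56 days.
Total: 1882 days.
1882 mod 7 = 6, so 6 days after Thursday is Wednesday.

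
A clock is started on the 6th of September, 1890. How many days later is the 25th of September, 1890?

19

Within September 1890: 25 − 6 = 19 days.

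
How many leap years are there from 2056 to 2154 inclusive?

24

Years divisible by 4: 2056, 2060, …, 2152 — 25 in all.
Of these, 2100 is divisible by 100 but not 400, so not leap.
Leap years: 25 − 1 = 24.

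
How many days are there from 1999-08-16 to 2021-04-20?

7918

Day-of-year of August 16, 1999: 228.
Day-of-year of April 20, 2021: 110.
1999 has 365 days, so 365 − 228 = 137 days remain in 1999.
Full years 2000–2020: 15 common + 6 leap = 15×365 + 6×366 = 7671 days.
Total: 137 + 7671 + 110 = 7918 days.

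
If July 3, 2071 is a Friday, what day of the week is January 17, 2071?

Saturday

Count forward from the earlier date (January 17, 2071) to the later (July 3, 2071):
January 2071: 31 − 17 = 14 days remain.
Then February 2071 (28), March (31), April (30), May (31), June (30): 28 + 31 + 30 + 31 + 30 = 150 days.
July 1–3, 2071: 3 days.
Total: 14 + 150 + 3 = 167 days.
167 mod 7 = 6, so 6 days before Friday is Saturday.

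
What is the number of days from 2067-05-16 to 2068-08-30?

Day-of-year of May 16, 2067: 136.
Day-of-year of August 30, 2068: 243.
2067 has 365 days, so 365 − 136 = 229 days remain in 2067.
Total: 229 + 243 = 472 days.

472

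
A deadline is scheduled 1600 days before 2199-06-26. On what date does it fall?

2195-02-07

Count 1600 days before June 26, 2199:
February 7, 2195 → February 7, 2196: 365 days.
February 7, 2196 → February 7, 2197: 366 days (2196 is a leap year).
February 7, 2197 → February 7, 2198: 365 days.
February 7, 2198 → February 7, 2199: 365 days.
February 2199: 28 − 7 = 21 days remain (2199 is not a leap year, so February has 28 days).
Then March (31), April (30), May (31): 31 + 30 + 31 = 92 days.
June 1–26, 2199: 26 days.
Residual: 139 days.
Total: 1600 days.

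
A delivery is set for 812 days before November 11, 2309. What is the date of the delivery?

August 22, 2307

Count 812 days before November 11, 2309:
August 22, 2307 → August 22, 2308: 366 days (2308 is a leap year).
August 22, 2308 → August 22, 2309: 365 days.
August 2309: 31 − 22 = 9 days remain.
Then September (30), October (31): 30 + 31 = 61 days.
November 1–11, 2309: 11 days.
Residual: 81 days.
Total: 812 days.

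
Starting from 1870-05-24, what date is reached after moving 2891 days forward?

1878-04-23

Count 2891 days after May 24, 1870:
Day-of-year of May 24, 1870: 144.
Day-of-year of April 23, 1878: 113.
1870 has 365 days, so 365 − 144 = 221 days remain in 1870.
Full years 1871–1877: 5 common + 2 leap = 5×365 + 2×366 = 2557 days.
Total: 221 + 2557 + 113 = 2891 days.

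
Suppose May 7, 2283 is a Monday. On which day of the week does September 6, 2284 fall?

Saturday

Day-of-year of May 7, 2283: 127.
Day-of-year of September 6, 2284: 250.
2283 has 365 days, so 365 − 127 = 238 days remain in 2283.
Total: 238 + 250 = 488 days.
488 mod 7 = 5, so 5 days after Monday is Saturday.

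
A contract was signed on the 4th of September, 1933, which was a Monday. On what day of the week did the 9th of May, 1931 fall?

Count forward from the earlier date (May 9, 1931) to the later (September 4, 1933):
Day-of-year of May 9, 1931: 129.
Day-of-year of September 4, 1933: 247.
1931 has 365 days, so 365 − 129 = 236 days remain in 1931.
Full years: 1932: 366. Sum = 366.
Total: 236 + 366 + 247 = 849 days.
849 mod 7 = 2, so 2 days before Monday is Saturday.

Saturday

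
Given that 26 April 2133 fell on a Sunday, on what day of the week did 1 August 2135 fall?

April 26, 2133 → April 26, 2134: 365 days.
April 26, 2134 → April 26, 2135: 365 days.
April 2135: 30 − 26 = 4 days remain.
Then May (31), June (30), July (31): 31 + 30 + 31 = 92 days.
August 1, 2135: 1 day.
Residual: 97 days.
Total: 827 days.
827 mod 7 = 1, so 1 day after Sunday is Monday.

Monday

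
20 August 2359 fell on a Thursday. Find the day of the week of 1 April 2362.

Sunday

Day-of-year of August 20, 2359: 232.
Day-of-year of April 1, 2362: 91.
2359 has 365 days, so 365 − 232 = 133 days remain in 2359.
Full years: 2360: 366; 2361: 365. Sum = 731.
Total: 133 + 731 + 91 = 955 days.
955 mod 7 = 3, so 3 days after Thursday is Sunday.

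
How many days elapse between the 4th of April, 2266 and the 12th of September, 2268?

892

Day-of-year of April 4, 2266: 94.
Day-of-year of September 12, 2268: 256.
2266 has 365 days, so 365 − 94 = 271 days remain in 2266.
Full years: 2267: 365. Sum = 365.
Total: 271 + 365 + 256 = 892 days.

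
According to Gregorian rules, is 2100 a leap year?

2100 is not a leap year (divisible by 100 but not 400).

No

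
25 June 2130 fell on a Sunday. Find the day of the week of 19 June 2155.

Thursday

Day-of-year of June 25, 2130: 176.
Day-of-year of June 19, 2155: 170.
2130 has 365 days, so 365 − 176 = 189 days remain in 2130.
Full years 2131–2154: 18 common + 6 leap = 18×365 + 6×366 = 8766 days.
Total: 189 + 8766 + 170 = 9125 days.
9125 mod 7 = 4, so 4 days after Sunday is Thursday.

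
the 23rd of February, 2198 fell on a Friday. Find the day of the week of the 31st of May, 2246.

Sunday

From February 23, 2198 to February 23, 2246: 48 years, of which 11 contain a Feb 29 — 37×365 + 11×366 = 17531 days.
(2200 is not a leap year (divisible by 100 but not 400).)
February 2246: 28 − 23 = 5 days remain (2246 is not a leap year, so February has 28 days).
Then March (31), April (30): 31 + 30 = 61 days.
May 1–31, 2246: 31 days.
Residual: 97 days.
Total: 17628 days.
17628 mod 7 = 2, so 2 days after Friday is Sunday.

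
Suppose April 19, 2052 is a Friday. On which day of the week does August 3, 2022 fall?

Count forward from the earlier date (August 3, 2022) to the later (April 19, 2052):
Day-of-year of August 3, 2022: 215.
Day-of-year of April 19, 2052: 110.
2022 has 365 days, so 365 − 215 = 150 days remain in 2022.
Full years 2023–2051: 22 common + 7 leap = 22×365 + 7×366 = 10592 days.
Total: 150 + 10592 + 110 = 10852 days.
10852 mod 7 = 2, so 2 days before Friday is Wednesday.

Wednesday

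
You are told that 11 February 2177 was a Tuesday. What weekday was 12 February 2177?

Within February 2177: 12 − 11 = 1 day.
1 mod 7 = 1, so 1 day after Tuesday is Wednesday.

Wednesday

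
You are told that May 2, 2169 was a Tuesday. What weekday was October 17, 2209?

From May 2, 2169 to May 2, 2209: 40 years, of which 9 contain a Feb 29 — 31×365 + 9×366 = 14609 days.
(2200 is not a leap year (divisible by 100 but not 400).)
May 2209: 31 − 2 = 29 days remain.
Then June (30), July (31), August (31), September (30): 30 + 31 + 31 + 30 = 122 days.
October 1–17, 2209: 17 days.
Residual: 168 days.
Total: 14777 days.
14777 is a multiple of 7, so October 17, 2209 falls on the same weekday: Tuesday.

Tuesday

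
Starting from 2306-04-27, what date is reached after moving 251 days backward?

2305-08-19

Count 251 days before April 27, 2306:
Day-of-year of August 19, 2305: 231.
Day-of-year of April 27, 2306: 117.
2305 has 365 days, so 365 − 231 = 134 days remain in 2305.
Total: 134 + 117 = 251 days.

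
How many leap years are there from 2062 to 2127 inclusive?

Years divisible by 4: 2064, 2068, …, 2124 — 16 in all.
Of these, 2100 is divisible by 100 but not 400, so not leap.
Leap years: 16 − 1 = 15.

15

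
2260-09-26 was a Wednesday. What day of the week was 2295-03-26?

Tuesday

Day-of-year of September 26, 2260: 270.
Day-of-year of March 26, 2295: 85.
2260 has 366 days, so 366 − 270 = 96 days remain in 2260.
Full years 2261–2294: 26 common + 8 leap = 26×365 + 8×366 = 12418 days.
Total: 96 + 12418 + 85 = 12599 days.
12599 mod 7 = 6, so 6 days after Wednesday is Tuesday.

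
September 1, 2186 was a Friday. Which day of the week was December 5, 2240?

Day-of-year of September 1, 2186: 244.
Day-of-year of December 5, 2240: 340.
2186 has 365 days, so 365 − 244 = 121 days remain in 2186.
Full years 2187–2239: 41 common + 12 leap = 41×365 + 12×366 = 19357 days.
Total: 121 + 19357 + 340 = 19818 days.
19818 mod 7 = 1, so 1 day after Friday is Saturday.

Saturday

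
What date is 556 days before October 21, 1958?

April 13, 1957

Count 556 days before October 21, 1958:
April 13, 1957 → April 13, 1958: 365 days.
April 1958: 30 − 13 = 17 days remain.
Then May (31), June (30), July (31), August (31), September (30): 31 + 30 + 31 + 31 + 30 = 153 days.
October 1–21, 1958: 21 days.
Residual: 191 days.
Total: 556 days.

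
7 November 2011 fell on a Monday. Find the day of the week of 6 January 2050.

From November 7, 2011 to November 7, 2049: 38 years, of which 10 contain a Feb 29 — 28×365 + 10×366 = 13880 days.
November 2049: 30 − 7 = 23 days remain.
Then December (31): 31 days.
January 1–6, 2050: 6 days.
Residual: 60 days.
Total: 13940 days.
13940 mod 7 = 3, so 3 days after Monday is Thursday.

Thursday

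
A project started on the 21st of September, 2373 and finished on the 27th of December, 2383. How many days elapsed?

From September 21, 2373 to September 21, 2383: 10 years, of which 2 contain a Feb 29 — 8×365 + 2×366 = 3652 days.
September 2383: 30 − 21 = 9 days remain.
Then October (31), November (30): 31 + 30 = 61 days.
December 1–27, 2383: 27 days.
Residual: 97 days.
Total: 3749 days.

3749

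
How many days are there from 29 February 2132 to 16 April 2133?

412

Day-of-year of February 29, 2132: 60.
Day-of-year of April 16, 2133: 106.
2132 has 366 days, so 366 − 60 = 306 days remain in 2132.
Total: 306 + 106 = 412 days.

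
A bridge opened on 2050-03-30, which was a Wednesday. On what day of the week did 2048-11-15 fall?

Count forward from the earlier date (November 15, 2048) to the later (March 30, 2050):
November 15, 2048 → November 15, 2049: 365 days.
November 2049: 30 − 15 = 15 days remain.
Then December (31), January (31), February 2050 (28): 31 + 31 + 28 = 90 days.
March 1–30, 2050: 30 days.
Residual: 135 days.
Total: 500 days.
500 mod 7 = 3, so 3 days before Wednesday is Sunday.

Sunday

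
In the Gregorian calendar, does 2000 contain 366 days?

Yes

2000 is a leap year (divisible by 400).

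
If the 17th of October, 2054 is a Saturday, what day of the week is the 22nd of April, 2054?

Wednesday

Count forward from the earlier date (April 22, 2054) to the later (October 17, 2054):
April 2054: 30 − 22 = 8 days remain.
Then May (31), June (30), July (31), August (31), September (30): 31 + 30 + 31 + 31 + 30 = 153 days.
October 1–17, 2054: 17 days.
Total: 8 + 153 + 17 = 178 days.
178 mod 7 = 3, so 3 days before Saturday is Wednesday.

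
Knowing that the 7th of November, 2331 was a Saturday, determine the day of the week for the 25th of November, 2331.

Wednesday

Within November 2331: 25 − 7 = 18 days.
18 mod 7 = 4, so 4 days after Saturday is Wednesday.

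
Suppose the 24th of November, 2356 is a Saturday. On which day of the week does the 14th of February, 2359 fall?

Saturday

Day-of-year of November 24, 2356: 329.
Day-of-year of February 14, 2359: 45.
2356 has 366 days, so 366 − 329 = 37 days remain in 2356.
Full years: 2357: 365; 2358: 365. Sum = 730.
Total: 37 + 730 + 45 = 812 days.
812 is a multiple of 7, so the 14th of February, 2359 falls on the same weekday: Saturday.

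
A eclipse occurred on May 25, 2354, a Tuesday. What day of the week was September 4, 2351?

Tuesday

Count forward from the earlier date (September 4, 2351) to the later (May 25, 2354):
Day-of-year of September 4, 2351: 247.
Day-of-year of May 25, 2354: 145.
2351 has 365 days, so 365 − 247 = 118 days remain in 2351.
Full years: 2352: 366; 2353: 365. Sum = 731.
Total: 118 + 731 + 145 = 994 days.
994 is a multiple of 7, so September 4, 2351 falls on the same weekday: Tuesday.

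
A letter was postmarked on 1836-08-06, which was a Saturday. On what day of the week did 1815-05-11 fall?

Thursday

Count forward from the earlier date (May 11, 1815) to the later (August 6, 1836):
From May 11, 1815 to May 11, 1836: 21 years, of which 6 contain a Feb 29 — 15×365 + 6×366 = 7671 days.
May 1836: 31 − 11 = 20 days remain.
Then June (30), July (31): 30 + 31 = 61 days.
August 1–6, 1836: 6 days.
Residual: 87 days.
Total: 7758 days.
7758 mod 7 = 2, so 2 days before Saturday is Thursday.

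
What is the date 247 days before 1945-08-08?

1944-12-04

Count 247 days before August 8, 1945:
December 1944: 31 − 4 = 27 days remain.
Then January (31), February 1945 (28), March (31), April (30), May (31), June (30), July (31): 31 + 28 + 31 + 30 + 31 + 30 + 31 = 212 days.
August 1–8, 1945: 8 days.
Residual: 247 days.
Total: 247 days.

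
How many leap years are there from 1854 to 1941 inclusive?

Years divisible by 4: 1856, 1860, …, 1940 — 22 in all.
Of these, 1900 is divisible by 100 but not 400, so not leap.
Leap years: 22 − 1 = 21.

21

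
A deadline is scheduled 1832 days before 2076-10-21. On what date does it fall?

2071-10-16

Count 1832 days before October 21, 2076:
Day-of-year of October 16, 2071: 289.
Day-of-year of October 21, 2076: 295.
2071 has 365 days, so 365 − 289 = 76 days remain in 2071.
Full years: 2072: 366; 2073: 365; 2074: 365; 2075: 365. Sum = 1461.
Total: 76 + 1461 + 295 = 1832 days.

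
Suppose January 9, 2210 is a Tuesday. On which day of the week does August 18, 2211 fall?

January 9, 2210 → January 9, 2211: 365 days.
January 2211: 31 − 9 = 22 days remain.
Then February 2211 (28), March (31), April (30), May (31), June (30), July (31): 28 + 31 + 30 + 31 + 30 + 31 = 181 days.
August 1–18, 2211: 18 days.
Residual: 221 days.
Total: 586 days.
586 mod 7 = 5, so 5 days after Tuesday is Sunday.

Sunday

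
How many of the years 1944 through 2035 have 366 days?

23

Years divisible by 4: 1944, 1948, …, 2032 — 23 in all.
2000 is divisible by 400, so still leap.
No century exceptions apply. Count: 23.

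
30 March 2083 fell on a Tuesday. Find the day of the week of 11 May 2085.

Friday

March 30, 2083 → March 30, 2084: 366 days (2084 is a leap year).
March 30, 2084 → March 30, 2085: 365 days.
March 2085: 31 − 30 = 1 day remains.
Then April (30): 30 days.
May 1–11, 2085: 11 days.
Residual: 42 days.
Total: 773 days.
773 mod 7 = 3, so 3 days after Tuesday is Friday.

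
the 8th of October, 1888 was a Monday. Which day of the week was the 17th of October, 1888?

Within October 1888: 17 − 8 = 9 days.
9 mod 7 = 2, so 2 days after Monday is Wednesday.

Wednesday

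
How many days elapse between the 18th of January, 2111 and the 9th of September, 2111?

January 2111: 31 − 18 = 13 days remain.
Then February 2111 (28), March (31), April (30), May (31), June (30), July (31), August (31): 28 + 31 + 30 + 31 + 30 + 31 + 31 = 212 days.
September 1–9, 2111: 9 days.
Total: 13 + 212 + 9 = 234 days.

234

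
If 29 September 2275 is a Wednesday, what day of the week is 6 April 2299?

Thursday

Day-of-year of September 29, 2275: 272.
Day-of-year of April 6, 2299: 96.
2275 has 365 days, so 365 − 272 = 93 days remain in 2275.
Full years 2276–2298: 17 common + 6 leap = 17×365 + 6×366 = 8401 days.
Total: 93 + 8401 + 96 = 8590 days.
8590 mod 7 = 1, so 1 day after Wednesday is Thursday.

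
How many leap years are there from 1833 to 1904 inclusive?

Years divisible by 4: 1836, 1840, …, 1904 — 18 in all.
Of these, 1900 is divisible by 100 but not 400, so not leap.
Leap years: 18 − 1 = 17.

17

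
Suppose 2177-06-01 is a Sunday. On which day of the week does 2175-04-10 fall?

Count forward from the earlier date (April 10, 2175) to the later (June 1, 2177):
April 10, 2175 → April 10, 2176: 366 days (2176 is a leap year).
April 10, 2176 → April 10, 2177: 365 days.
April 2177: 30 − 10 = 20 days remain.
Then May (31): 31 days.
June 1, 2177: 1 day.
Residual: 52 days.
Total: 783 days.
783 mod 7 = 6, so 6 days before Sunday is Monday.

Monday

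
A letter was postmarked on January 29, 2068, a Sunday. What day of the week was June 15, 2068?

January 2068: 31 − 29 = 2 days remain.
Then February 2068 (29), March (31), April (30), May (31): 29 + 31 + 30 + 31 = 121 days.
June 1–15, 2068: 15 days.
Total: 2 + 121 + 15 = 138 days.
138 mod 7 = 5, so 5 days after Sunday is Friday.

Friday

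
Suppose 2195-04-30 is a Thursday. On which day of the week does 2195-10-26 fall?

Monday

April 2195: 30 − 30 = 0 days remain.
Then May (31), June (30), July (31), August (31), September (30): 31 + 30 + 31 + 31 + 30 = 153 days.
October 1–26, 2195: 26 days.
Total: 0 + 153 + 26 = 179 days.
179 mod 7 = 4, so 4 days after Thursday is Monday.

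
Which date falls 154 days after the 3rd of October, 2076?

the 6th of March, 2077

Count 154 days after October 3, 2076:
October 2076: 31 − 3 = 28 days remain.
Then November (30), December (31), January (31), February 2077 (28): 30 + 31 + 31 + 28 = 120 days.
March 1–6, 2077: 6 days.
Total: 28 + 120 + 6 = 154 days.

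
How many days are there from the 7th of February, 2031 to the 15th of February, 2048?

6217

From February 7, 2031 to February 7, 2048: 17 years, of which 4 contain a Feb 29 — 13×365 + 4×366 = 6209 days.
Within February 2048: 15 − 7 = 8 days.
Total: 6217 days.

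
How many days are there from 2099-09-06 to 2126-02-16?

9659

Day-of-year of September 6, 2099: 249.
Day-of-year of February 16, 2126: 47.
2099 has 365 days, so 365 − 249 = 116 days remain in 2099.
Full years 2100–2125: 20 common + 6 leap = 20×365 + 6×366 = 9496 days.
Total: 116 + 9496 + 47 = 9659 days.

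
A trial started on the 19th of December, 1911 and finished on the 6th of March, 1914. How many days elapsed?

December 19, 1911 → December 19, 1912: 366 days (1912 is a leap year).
December 19, 1912 → December 19, 1913: 365 days.
December 1913: 31 − 19 = 12 days remain.
Then January (31), February 1914 (28): 31 + 28 = 59 days.
March 1–6, 1914: 6 days.
Residual: 77 days.
Total: 808 days.

808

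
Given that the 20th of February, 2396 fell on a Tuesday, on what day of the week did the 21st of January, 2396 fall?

Sunday

Count forward from the earlier date (January 21, 2396) to the later (February 20, 2396):
January 2396: 31 − 21 = 10 days remain.
February 1–20, 2396: 20 days (2396 is a leap year).
Total: 10 + 20 = 30 days.
30 mod 7 = 2, so 2 days before Tuesday is Sunday.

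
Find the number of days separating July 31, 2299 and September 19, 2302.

1145

Day-of-year of July 31, 2299: 212.
Day-of-year of September 19, 2302: 262.
2299 has 365 days, so 365 − 212 = 153 days remain in 2299.
Full years: 2300: 365; 2301: 365. Sum = 730.
Total: 153 + 730 + 262 = 1145 days.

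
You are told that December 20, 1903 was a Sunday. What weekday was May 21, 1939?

Sunday

From December 20, 1903 to December 20, 1938: 35 years, of which 9 contain a Feb 29 — 26×365 + 9×366 = 12784 days.
December 1938: 31 − 20 = 11 days remain.
Then January (31), February 1939 (28), March (31), April (30): 31 + 28 + 31 + 30 = 120 days.
May 1–21, 1939: 21 days.
Residual: 152 days.
Total: 12936 days.
12936 is a multiple of 7, so May 21, 1939 falls on the same weekday: Sunday.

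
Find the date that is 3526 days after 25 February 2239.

21 October 2248

Count 3526 days after February 25, 2239:
Day-of-year of February 25, 2239: 56.
Day-of-year of October 21, 2248: 295.
2239 has 365 days, so 365 − 56 = 309 days remain in 2239.
Full years 2240–2247: 6 common + 2 leap = 6×365 + 2×366 = 2922 days.
Total: 309 + 2922 + 295 = 3526 days.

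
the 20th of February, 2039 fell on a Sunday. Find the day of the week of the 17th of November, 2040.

Day-of-year of February 20, 2039: 51.
Day-of-year of November 17, 2040: 322.
2039 has 365 days, so 365 − 51 = 314 days remain in 2039.
Total: 314 + 322 = 636 days.
636 mod 7 = 6, so 6 days after Sunday is Saturday.

Saturday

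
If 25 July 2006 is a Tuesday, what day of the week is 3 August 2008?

Sunday

July 25, 2006 → July 25, 2007: 365 days.
July 25, 2007 → July 25, 2008: 366 days (2008 is a leap year).
July 2008: 31 − 25 = 6 days remain.
August 1–3, 2008: 3 days.
Residual: 9 days.
Total: 740 days.
740 mod 7 = 5, so 5 days after Tuesday is Sunday.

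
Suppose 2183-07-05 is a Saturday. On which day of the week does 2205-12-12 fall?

Thursday

Day-of-year of July 5, 2183: 186.
Day-of-year of December 12, 2205: 346.
2183 has 365 days, so 365 − 186 = 179 days remain in 2183.
Full years 2184–2204: 16 common + 5 leap = 16×365 + 5×366 = 7670 days.
Total: 179 + 7670 + 346 = 8195 days.
8195 mod 7 = 5, so 5 days after Saturday is Thursday.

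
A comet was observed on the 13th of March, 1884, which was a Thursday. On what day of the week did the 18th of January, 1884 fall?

Count forward from the earlier date (January 18, 1884) to the later (March 13, 1884):
January 1884: 31 − 18 = 13 days remain.
Then February 1884 (29): 29 days.
March 1–13, 1884: 13 days.
Total: 13 + 29 + 13 = 55 days.
55 mod 7 = 6, so 6 days before Thursday is Friday.

Friday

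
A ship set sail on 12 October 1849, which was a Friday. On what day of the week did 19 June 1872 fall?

Day-of-year of October 12, 1849: 285.
Day-of-year of June 19, 1872: 171.
1849 has 365 days, so 365 − 285 = 80 days remain in 1849.
Full years 1850–1871: 17 common + 5 leap = 17×365 + 5×366 = 8035 days.
Total: 80 + 8035 + 171 = 8286 days.
8286 mod 7 = 5, so 5 days after Friday is Wednesday.

Wednesday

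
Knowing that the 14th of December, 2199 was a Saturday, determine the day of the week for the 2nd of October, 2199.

Count forward from the earlier date (October 2, 2199) to the later (December 14, 2199):
October 2199: 31 − 2 = 29 days remain.
Then November (30): 30 days.
December 1–14, 2199: 14 days.
Total: 29 + 30 + 14 = 73 days.
73 mod 7 = 3, so 3 days before Saturday is Wednesday.

Wednesday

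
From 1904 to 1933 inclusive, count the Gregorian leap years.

8

Years divisible by 4 in [1904, 1933]: 1904, 1908, 1912, 1916, 1920, 1924, 1928, 1932.
No century exceptions apply. Count: 8.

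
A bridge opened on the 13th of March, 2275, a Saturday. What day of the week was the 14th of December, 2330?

Sunday

Day-of-year of March 13, 2275: 72.
Day-of-year of December 14, 2330: 348.
2275 has 365 days, so 365 − 72 = 293 days remain in 2275.
Full years 2276–2329: 41 common + 13 leap = 41×365 + 13×366 = 19723 days.
Total: 293 + 19723 + 348 = 20364 days.
20364 mod 7 = 1, so 1 day after Saturday is Sunday.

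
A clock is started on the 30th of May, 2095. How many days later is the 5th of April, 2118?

8345

From May 30, 2095 to May 30, 2117: 22 years, of which 5 contain a Feb 29 — 17×365 + 5×366 = 8035 days.
(2100 is not a leap year (divisible by 100 but not 400).)
May 2117: 31 − 30 = 1 day remains.
Then 10 full months totalling 304 days.
April 1–5, 2118: 5 days.
Residual: 310 days.
Total: 8345 days.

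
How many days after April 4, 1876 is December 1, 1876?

April 1876: 30 − 4 = 26 days remain.
Then May (31), June (30), July (31), August (31), September (30), October (31), November (30): 31 + 30 + 31 + 31 + 30 + 31 + 30 = 214 days.
December 1, 1876: 1 day.
Total: 26 + 214 + 1 = 241 days.

241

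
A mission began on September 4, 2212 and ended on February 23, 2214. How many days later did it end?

537

September 2212: 30 − 4 = 26 days remain.
Then 16 full months totalling 488 days.
February 1–23, 2214: 23 days (2214 is not a leap year).
Total: 26 + 488 + 23 = 537 days.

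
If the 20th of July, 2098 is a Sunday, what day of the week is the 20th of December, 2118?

Tuesday

From July 20, 2098 to July 20, 2118: 20 years, of which 4 contain a Feb 29 — 16×365 + 4×366 = 7304 days.
(2100 is not a leap year (divisible by 100 but not 400).)
July 2118: 31 − 20 = 11 days remain.
Then August (31), September (30), October (31), November (30): 31 + 30 + 31 + 30 = 122 days.
December 1–20, 2118: 20 days.
Residual: 153 days.
Total: 7457 days.
7457 mod 7 = 2, so 2 days after Sunday is Tuesday.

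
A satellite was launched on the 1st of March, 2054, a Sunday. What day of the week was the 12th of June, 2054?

March 2054: 31 − 1 = 30 days remain.
Then April (30), May (31): 30 + 31 = 61 days.
June 1–12, 2054: 12 days.
Total: 30 + 61 + 12 = 103 days.
103 mod 7 = 5, so 5 days after Sunday is Friday.

Friday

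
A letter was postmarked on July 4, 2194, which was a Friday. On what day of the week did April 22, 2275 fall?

From July 4, 2194 to July 4, 2274: 80 years, of which 19 contain a Feb 29 — 61×365 + 19×366 = 29219 days.
(2200 is not a leap year (divisible by 100 but not 400).)
July 2274: 31 − 4 = 27 days remain.
Then August (31), September (30), October (31), November (30), December (31), January (31), February 2275 (28), March (31): 31 + 30 + 31 + 30 + 31 + 31 + 28 + 31 = 243 days.
April 1–22, 2275: 22 days.
Residual: 292 days.
Total: 29511 days.
29511 mod 7 = 6, so 6 days after Friday is Thursday.

Thursday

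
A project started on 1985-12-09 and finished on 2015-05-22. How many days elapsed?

Day-of-year of December 9, 1985: 343.
Day-of-year of May 22, 2015: 142.
1985 has 365 days, so 365 − 343 = 22 days remain in 1985.
Full years 1986–2014: 22 common + 7 leap = 22×365 + 7×366 = 10592 days.
Total: 22 + 10592 + 142 = 10756 days.

10756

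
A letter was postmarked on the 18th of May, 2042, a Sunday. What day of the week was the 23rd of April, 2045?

Sunday

Day-of-year of May 18, 2042: 138.
Day-of-year of April 23, 2045: 113.
2042 has 365 days, so 365 − 138 = 227 days remain in 2042.
Full years: 2043: 365; 2044: 366. Sum = 731.
Total: 227 + 731 + 113 = 1071 days.
1071 is a multiple of 7, so the 23rd of April, 2045 falls on the same weekday: Sunday.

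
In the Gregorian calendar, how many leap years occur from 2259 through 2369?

27

Years divisible by 4: 2260, 2264, …, 2368 — 28 in all.
Of these, 2300 is divisible by 100 but not 400, so not leap.
Leap years: 28 − 1 = 27.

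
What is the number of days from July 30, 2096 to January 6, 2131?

Day-of-year of July 30, 2096: 212.
Day-of-year of January 6, 2131: 6.
2096 has 366 days, so 366 − 212 = 154 days remain in 2096.
Full years 2097–2130: 27 common + 7 leap = 27×365 + 7×366 = 12417 days.
Total: 154 + 12417 + 6 = 12577 days.

12577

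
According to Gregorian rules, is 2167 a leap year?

No

2167 is not a leap year.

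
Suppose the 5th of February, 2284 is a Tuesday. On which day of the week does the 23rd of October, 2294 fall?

Tuesday

From February 5, 2284 to February 5, 2294: 10 years, of which 3 contain a Feb 29 — 7×365 + 3×366 = 3653 days.
February 2294: 28 − 5 = 23 days remain (2294 is not a leap year, so February has 28 days).
Then March (31), April (30), May (31), June (30), July (31), August (31), September (30): 31 + 30 + 31 + 30 + 31 + 31 + 30 = 214 days.
October 1–23, 2294: 23 days.
Residual: 260 days.
Total: 3913 days.
3913 is a multiple of 7, so the 23rd of October, 2294 falls on the same weekday: Tuesday.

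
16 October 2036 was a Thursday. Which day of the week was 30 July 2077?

Friday

From October 16, 2036 to October 16, 2076: 40 years, of which 10 contain a Feb 29 — 30×365 + 10×366 = 14610 days.
October 2076: 31 − 16 = 15 days remain.
Then November (30), December (31), January (31), February 2077 (28), March (31), April (30), May (31), June (30): 30 + 31 + 31 + 28 + 31 + 30 + 31 + 30 = 242 days.
July 1–30, 2077: 30 days.
Residual: 287 days.
Total: 14897 days.
14897 mod 7 = 1, so 1 day after Thursday is Friday.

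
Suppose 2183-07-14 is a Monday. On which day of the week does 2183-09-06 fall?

July 2183: 31 − 14 = 17 days remain.
Then August (31): 31 days.
September 1–6, 2183: 6 days.
Total: 17 + 31 + 6 = 54 days.
54 mod 7 = 5, so 5 days after Monday is Saturday.

Saturday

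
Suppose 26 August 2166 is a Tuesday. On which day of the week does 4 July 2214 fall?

Day-of-year of August 26, 2166: 238.
Day-of-year of July 4, 2214: 185.
2166 has 365 days, so 365 − 238 = 127 days remain in 2166.
Full years 2167–2213: 36 common + 11 leap = 36×365 + 11×366 = 17166 days.
Total: 127 + 17166 + 185 = 17478 days.
17478 mod 7 = 6, so 6 days after Tuesday is Monday.

Monday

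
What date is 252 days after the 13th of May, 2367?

the 20th of January, 2368

Count 252 days after May 13, 2367:
May 2367: 31 − 13 = 18 days remain.
Then June (30), July (31), August (31), September (30), October (31), November (30), December (31): 30 + 31 + 31 + 30 + 31 + 30 + 31 = 214 days.
January 1–20, 2368: 20 days.
Total: 18 + 214 + 20 = 252 days.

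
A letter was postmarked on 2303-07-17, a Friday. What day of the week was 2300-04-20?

Count forward from the earlier date (April 20, 2300) to the later (July 17, 2303):
April 20, 2300 → April 20, 2301: 365 days.
April 20, 2301 → April 20, 2302: 365 days.
April 20, 2302 → April 20, 2303: 365 days.
April 2303: 30 − 20 = 10 days remain.
Then May (31), June (30): 31 + 30 = 61 days.
July 1–17, 2303: 17 days.
Residual: 88 days.
Total: 1183 days.
1183 is a multiple of 7, so 2300-04-20 falls on the same weekday: Friday.

Friday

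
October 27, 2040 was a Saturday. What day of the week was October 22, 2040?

Count forward from the earlier date (October 22, 2040) to the later (October 27, 2040):
Within October 2040: 27 − 22 = 5 days.
5 mod 7 = 5, so 5 days before Saturday is Monday.

Monday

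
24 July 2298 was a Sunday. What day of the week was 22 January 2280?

Count forward from the earlier date (January 22, 2280) to the later (July 24, 2298):
Day-of-year of January 22, 2280: 22.
Day-of-year of July 24, 2298: 205.
2280 has 366 days, so 366 − 22 = 344 days remain in 2280.
Full years 2281–2297: 13 common + 4 leap = 13×365 + 4×366 = 6209 days.
Total: 344 + 6209 + 205 = 6758 days.
6758 mod 7 = 3, so 3 days before Sunday is Thursday.

Thursday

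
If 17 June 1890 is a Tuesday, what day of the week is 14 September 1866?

Friday

Count forward from the earlier date (September 14, 1866) to the later (June 17, 1890):
From September 14, 1866 to September 14, 1889: 23 years, of which 6 contain a Feb 29 — 17×365 + 6×366 = 8401 days.
September 1889: 30 − 14 = 16 days remain.
Then October (31), November (30), December (31), January (31), February 1890 (28), March (31), April (30), May (31): 31 + 30 + 31 + 31 + 28 + 31 + 30 + 31 = 243 days.
June 1–17, 1890: 17 days.
Residual: 276 days.
Total: 8677 days.
8677 mod 7 = 4, so 4 days before Tuesday is Friday.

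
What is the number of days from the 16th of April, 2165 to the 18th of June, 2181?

5907

Day-of-year of April 16, 2165: 106.
Day-of-year of June 18, 2181: 169.
2165 has 365 days, so 365 − 106 = 259 days remain in 2165.
Full years 2166–2180: 11 common + 4 leap = 11×365 + 4×366 = 5479 days.
Total: 259 + 5479 + 169 = 5907 days.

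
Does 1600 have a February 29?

Yes

1600 is a leap year (divisible by 400).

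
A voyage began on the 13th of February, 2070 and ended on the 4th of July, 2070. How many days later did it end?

141

February 2070: 28 − 13 = 15 days remain (2070 is not a leap year, so February has 28 days).
Then March (31), April (30), May (31), June (30): 31 + 30 + 31 + 30 = 122 days.
July 1–4, 2070: 4 days.
Total: 15 + 122 + 4 = 141 days.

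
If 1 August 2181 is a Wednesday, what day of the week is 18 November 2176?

Count forward from the earlier date (November 18, 2176) to the later (August 1, 2181):
Day-of-year of November 18, 2176: 323.
Day-of-year of August 1, 2181: 213.
2176 has 366 days, so 366 − 323 = 43 days remain in 2176.
Full years: 2177: 365; 2178: 365; 2179: 365; 2180: 366. Sum = 1461.
Total: 43 + 1461 + 213 = 1717 days.
1717 mod 7 = 2, so 2 days before Wednesday is Monday.

Monday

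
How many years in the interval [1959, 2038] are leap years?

20

Years divisible by 4: 1960, 1964, …, 2036 — 20 in all.
2000 is divisible by 400, so still leap.
No century exceptions apply. Count: 20.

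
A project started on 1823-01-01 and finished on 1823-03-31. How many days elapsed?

89

January 1823: 31 − 1 = 30 days remain.
Then February 1823 (28): 28 days.
March 1–31, 1823: 31 days.
Total: 30 + 28 + 31 = 89 days.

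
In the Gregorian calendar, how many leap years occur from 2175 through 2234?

Years divisible by 4: 2176, 2180, …, 2232 — 15 in all.
Of these, 2200 is divisible by 100 but not 400, so not leap.
Leap years: 15 − 1 = 14.

14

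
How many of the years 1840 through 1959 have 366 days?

Years divisible by 4: 1840, 1844, …, 1956 — 30 in all.
Of these, 1900 is divisible by 100 but not 400, so not leap.
Leap years: 30 − 1 = 29.

29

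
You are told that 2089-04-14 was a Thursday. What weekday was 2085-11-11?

Count forward from the earlier date (November 11, 2085) to the later (April 14, 2089):
Day-of-year of November 11, 2085: 315.
Day-of-year of April 14, 2089: 104.
2085 has 365 days, so 365 − 315 = 50 days remain in 2085.
Full years: 2086: 365; 2087: 365; 2088: 366. Sum = 1096.
Total: 50 + 1096 + 104 = 1250 days.
1250 mod 7 = 4, so 4 days before Thursday is Sunday.

Sunday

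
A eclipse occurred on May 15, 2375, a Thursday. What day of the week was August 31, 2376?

Day-of-year of May 15, 2375: 135.
Day-of-year of August 31, 2376: 244.
2375 has 365 days, so 365 − 135 = 230 days remain in 2375.
Total: 230 + 244 = 474 days.
474 mod 7 = 5, so 5 days after Thursday is Tuesday.

Tuesday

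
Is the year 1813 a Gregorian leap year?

No

1813 is not a leap year.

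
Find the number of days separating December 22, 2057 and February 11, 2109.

18678

Day-of-year of December 22, 2057: 356.
Day-of-year of February 11, 2109: 42.
2057 has 365 days, so 365 − 356 = 9 days remain in 2057.
Full years 2058–2108: 39 common + 12 leap = 39×365 + 12×366 = 18627 days.
Total: 9 + 18627 + 42 = 18678 days.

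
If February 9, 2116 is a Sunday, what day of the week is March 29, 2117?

February 2116: 29 − 9 = 20 days remain (2116 is a leap year, so February has 29 days).
Then 12 full months totalling 365 days.
March 1–29, 2117: 29 days.
Total: 20 + 365 + 29 = 414 days.
414 mod 7 = 1, so 1 day after Sunday is Monday.

Monday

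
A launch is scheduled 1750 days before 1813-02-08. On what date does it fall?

1808-04-25

Count 1750 days before February 8, 1813:
Day-of-year of April 25, 1808: 116.
Day-of-year of February 8, 1813: 39.
1808 has 366 days, so 366 − 116 = 250 days remain in 1808.
Full years: 1809: 365; 1810: 365; 1811: 365; 1812: 366. Sum = 1461.
Total: 250 + 1461 + 39 = 1750 days.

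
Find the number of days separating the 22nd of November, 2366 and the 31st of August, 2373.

Day-of-year of November 22, 2366: 326.
Day-of-year of August 31, 2373: 243.
2366 has 365 days, so 365 − 326 = 39 days remain in 2366.
Full years: 2367: 365; 2368: 366; 2369: 365; 2370: 365; 2371: 365; 2372: 366. Sum = 2192.
Total: 39 + 2192 + 243 = 2474 days.

2474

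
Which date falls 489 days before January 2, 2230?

August 31, 2228

Count 489 days before January 2, 2230:
Day-of-year of August 31, 2228: 244.
Day-of-year of January 2, 2230: 2.
2228 has 366 days, so 366 − 244 = 122 days remain in 2228.
Full years: 2229: 365. Sum = 365.
Total: 122 + 365 + 2 = 489 days.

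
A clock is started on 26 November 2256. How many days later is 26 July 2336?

29096

From November 26, 2256 to November 26, 2335: 79 years, of which 18 contain a Feb 29 — 61×365 + 18×366 = 28853 days.
(2300 is not a leap year (divisible by 100 but not 400).)
November 2335: 30 − 26 = 4 days remain.
Then December (31), January (31), February 2336 (29), March (31), April (30), May (31), June (30): 31 + 31 + 29 + 31 + 30 + 31 + 30 = 213 days.
July 1–26, 2336: 26 days.
Residual: 243 days.
Total: 29096 days.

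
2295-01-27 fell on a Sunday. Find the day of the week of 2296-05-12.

January 27, 2295 → January 27, 2296: 365 days.
January 2296: 31 − 27 = 4 days remain.
Then February 2296 (29), March (31), April (30): 29 + 31 + 30 = 90 days.
May 1–12, 2296: 12 days.
Residual: 106 days.
Total: 471 days.
471 mod 7 = 2, so 2 days after Sunday is Tuesday.

Tuesday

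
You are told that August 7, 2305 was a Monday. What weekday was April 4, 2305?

Tuesday

Count forward from the earlier date (April 4, 2305) to the later (August 7, 2305):
April 2305: 30 − 4 = 26 days remain.
Then May (31), June (30), July (31): 31 + 30 + 31 = 92 days.
August 1–7, 2305: 7 days.
Total: 26 + 92 + 7 = 125 days.
125 mod 7 = 6, so 6 days before Monday is Tuesday.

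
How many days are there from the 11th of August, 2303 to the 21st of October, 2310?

From August 11, 2303 to August 11, 2310: 7 years, of which 2 contain a Feb 29 — 5×365 + 2×366 = 2557 days.
August 2310: 31 − 11 = 20 days remain.
Then September (30): 30 days.
October 1–21, 2310: 21 days.
Residual: 71 days.
Total: 2628 days.

2628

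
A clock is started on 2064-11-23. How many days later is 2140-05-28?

27579

From November 23, 2064 to November 23, 2139: 75 years, of which 17 contain a Feb 29 — 58×365 + 17×366 = 27392 days.
(2100 is not a leap year (divisible by 100 but not 400).)
November 2139: 30 − 23 = 7 days remain.
Then December (31), January (31), February 2140 (29), March (31), April (30): 31 + 31 + 29 + 31 + 30 = 152 days.
May 1–28, 2140: 28 days.
Residual: 187 days.
Total: 27579 days.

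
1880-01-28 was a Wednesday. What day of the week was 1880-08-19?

January 1880: 31 − 28 = 3 days remain.
Then February 1880 (29), March (31), April (30), May (31), June (30), July (31): 29 + 31 + 30 + 31 + 30 + 31 = 182 days.
August 1–19, 1880: 19 days.
Total: 3 + 182 + 19 = 204 days.
204 mod 7 = 1, so 1 day after Wednesday is Thursday.

Thursday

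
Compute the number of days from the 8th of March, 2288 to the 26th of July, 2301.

From March 8, 2288 to March 8, 2301: 13 years, of which 2 contain a Feb 29 — 11×365 + 2×366 = 4747 days.
(2300 is not a leap year (divisible by 100 but not 400).)
March 2301: 31 − 8 = 23 days remain.
Then April (30), May (31), June (30): 30 + 31 + 30 = 91 days.
July 1–26, 2301: 26 days.
Residual: 140 days.
Total: 4887 days.

4887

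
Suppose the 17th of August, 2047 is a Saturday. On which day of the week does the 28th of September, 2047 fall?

Saturday

August 2047: 31 − 17 = 14 days remain.
September 1–28, 2047: 28 days.
Total: 14 + 28 = 42 days.
42 is a multiple of 7, so the 28th of September, 2047 falls on the same weekday: Saturday.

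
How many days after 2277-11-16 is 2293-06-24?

5699

Day-of-year of November 16, 2277: 320.
Day-of-year of June 24, 2293: 175.
2277 has 365 days, so 365 − 320 = 45 days remain in 2277.
Full years 2278–2292: 11 common + 4 leap = 11×365 + 4×366 = 5479 days.
Total: 45 + 5479 + 175 = 5699 days.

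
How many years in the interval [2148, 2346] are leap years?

Years divisible by 4: 2148, 2152, …, 2344 — 50 in all.
Of these, 2200, 2300 are divisible by 100 but not 400, so not leap.
Leap years: 50 − 2 = 48.

48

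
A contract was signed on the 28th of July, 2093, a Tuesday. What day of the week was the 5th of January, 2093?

Count forward from the earlier date (January 5, 2093) to the later (July 28, 2093):
January 2093: 31 − 5 = 26 days remain.
Then February 2093 (28), March (31), April (30), May (31), June (30): 28 + 31 + 30 + 31 + 30 = 150 days.
July 1–28, 2093: 28 days.
Total: 26 + 150 + 28 = 204 days.
204 mod 7 = 1, so 1 day before Tuesday is Monday.

Monday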